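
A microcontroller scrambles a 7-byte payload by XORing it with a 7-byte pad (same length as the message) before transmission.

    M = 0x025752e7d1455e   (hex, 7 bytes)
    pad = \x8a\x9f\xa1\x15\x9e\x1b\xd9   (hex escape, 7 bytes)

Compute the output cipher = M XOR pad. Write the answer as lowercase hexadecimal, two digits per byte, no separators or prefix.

XOR is its own inverse, so applying the key byte-wise gives the result directly.
02 ^ 8a = 88
57 ^ 9f = c8
52 ^ a1 = f3
e7 ^ 15 = f2
d1 ^ 9e = 4f
45 ^ 1b = 5e
5e ^ d9 = 87

88c8f3f24f5e87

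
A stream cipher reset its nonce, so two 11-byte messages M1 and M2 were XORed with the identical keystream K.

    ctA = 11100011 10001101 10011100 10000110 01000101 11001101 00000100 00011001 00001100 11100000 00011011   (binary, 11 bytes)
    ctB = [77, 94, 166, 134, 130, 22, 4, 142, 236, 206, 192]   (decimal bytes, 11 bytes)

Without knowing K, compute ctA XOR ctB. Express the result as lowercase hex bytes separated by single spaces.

ctA ⊕ ctB = (M1 ⊕ K) ⊕ (M2 ⊕ K) = M1 ⊕ M2 — the shared key cancels under XOR.
e3 ^ 4d = ae
8d ^ 5e = d3
9c ^ a6 = 3a
86 ^ 86 = 00
45 ^ 82 = c7
cd ^ 16 = db
04 ^ 04 = 00
19 ^ 8e = 97
0c ^ ec = e0
e0 ^ ce = 2e
1b ^ c0 = db

ae d3 3a 00 c7 db 00 97 e0 2e db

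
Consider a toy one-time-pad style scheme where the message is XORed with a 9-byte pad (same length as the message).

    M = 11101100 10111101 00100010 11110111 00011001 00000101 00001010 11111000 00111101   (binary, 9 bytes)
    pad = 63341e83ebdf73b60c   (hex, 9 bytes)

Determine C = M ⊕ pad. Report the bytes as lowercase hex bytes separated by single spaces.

8f 89 3c 74 f2 da 79 4e 31

11101100 XOR 01100011 = 10001111
10111101 XOR 00110100 = 10001001
00100010 XOR 00011110 = 00111100
11110111 XOR 10000011 = 01110100
00011001 XOR 11101011 = 11110010
00000101 XOR 11011111 = 11011010
00001010 XOR 01110011 = 01111001
11111000 XOR 10110110 = 01001110
00111101 XOR 00001100 = 00110001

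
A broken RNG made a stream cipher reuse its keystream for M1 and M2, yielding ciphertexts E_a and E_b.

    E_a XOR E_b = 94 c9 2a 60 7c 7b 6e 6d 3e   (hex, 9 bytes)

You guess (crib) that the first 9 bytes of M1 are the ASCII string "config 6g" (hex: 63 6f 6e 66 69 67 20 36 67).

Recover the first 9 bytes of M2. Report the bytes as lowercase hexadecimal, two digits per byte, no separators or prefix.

Since E_a ⊕ E_b = M1 ⊕ M2, XORing with the guessed M1 bytes yields the corresponding M2 bytes: M2 = (E_a ⊕ E_b) ⊕ M1.
10010100 xor 01100011 = 11110111
11001001 xor 01101111 = 10100110
00101010 xor 01101110 = 01000100
01100000 xor 01100110 = 00000110
01111100 xor 01101001 = 00010101
01111011 xor 01100111 = 00011100
01101110 xor 00100000 = 01001110
01101101 xor 00110110 = 01011011
00111110 xor 01100111 = 01011001

f7a64406151c4e5b59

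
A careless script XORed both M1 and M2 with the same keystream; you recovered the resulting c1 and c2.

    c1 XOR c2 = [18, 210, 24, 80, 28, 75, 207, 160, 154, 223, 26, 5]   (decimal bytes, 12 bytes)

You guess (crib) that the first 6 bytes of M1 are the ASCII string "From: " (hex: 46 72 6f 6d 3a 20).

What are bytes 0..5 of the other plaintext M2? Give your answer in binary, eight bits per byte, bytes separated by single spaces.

Since c1 ⊕ c2 = M1 ⊕ M2, XORing with the guessed M1 bytes yields the corresponding M2 bytes: M2 = (c1 ⊕ c2) ⊕ M1.
byte 0: 12 ^ 46 = 54
byte 1: d2 ^ 72 = a0
byte 2: 18 ^ 6f = 77
byte 3: 50 ^ 6d = 3d
byte 4: 1c ^ 3a = 26
byte 5: 4b ^ 20 = 6b

01010100 10100000 01110111 00111101 00100110 01101011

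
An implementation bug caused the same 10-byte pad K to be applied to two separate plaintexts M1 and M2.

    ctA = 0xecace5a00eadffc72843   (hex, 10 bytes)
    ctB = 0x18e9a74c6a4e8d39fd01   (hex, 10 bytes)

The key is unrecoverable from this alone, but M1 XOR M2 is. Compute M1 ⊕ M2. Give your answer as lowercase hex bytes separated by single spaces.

f4 45 42 ec 64 e3 72 fe d5 42

ctA ⊕ ctB = (M1 ⊕ K) ⊕ (M2 ⊕ K) = M1 ⊕ M2 — the shared key cancels under XOR.
byte 0: 236 XOR  24 = 244
byte 1: 172 XOR 233 =  69
byte 2: 229 XOR 167 =  66
byte 3: 160 XOR  76 = 236
byte 4:  14 XOR 106 = 100
byte 5: 173 XOR  78 = 227
byte 6: 255 XOR 141 = 114
byte 7: 199 XOR  57 = 254
byte 8:  40 XOR 253 = 213
byte 9:  67 XOR   1 =  66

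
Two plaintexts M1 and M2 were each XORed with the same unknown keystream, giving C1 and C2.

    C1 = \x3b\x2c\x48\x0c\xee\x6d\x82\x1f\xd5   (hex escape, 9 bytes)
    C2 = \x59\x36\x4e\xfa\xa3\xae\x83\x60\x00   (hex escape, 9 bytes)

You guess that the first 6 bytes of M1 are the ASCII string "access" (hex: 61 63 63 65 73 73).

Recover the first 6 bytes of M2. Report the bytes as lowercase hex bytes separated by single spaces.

03 79 65 93 3e b0

First, C1 ⊕ C2 = (M1 ⊕ K) ⊕ (M2 ⊕ K) = M1 ⊕ M2, so the key drops out. Then M2 = (M1 ⊕ M2) ⊕ M1 over the first 6 bytes.
byte 0: (3b ^ 59) ^ 61 = 62 ^ 61 = 03
byte 1: (2c ^ 36) ^ 63 = 1a ^ 63 = 79
byte 2: (48 ^ 4e) ^ 63 = 06 ^ 63 = 65
byte 3: (0c ^ fa) ^ 65 = f6 ^ 65 = 93
byte 4: (ee ^ a3) ^ 73 = 4d ^ 73 = 3e
byte 5: (6d ^ ae) ^ 73 = c3 ^ 73 = b0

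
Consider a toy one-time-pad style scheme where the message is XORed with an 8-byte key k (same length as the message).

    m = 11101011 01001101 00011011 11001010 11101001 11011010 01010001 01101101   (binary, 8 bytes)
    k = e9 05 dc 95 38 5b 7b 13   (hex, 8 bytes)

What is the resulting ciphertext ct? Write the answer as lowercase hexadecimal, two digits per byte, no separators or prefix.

0248c75fd1812a7e

eb ^ e9 = 02
4d ^ 05 = 48
1b ^ dc = c7
ca ^ 95 = 5f
e9 ^ 38 = d1
da ^ 5b = 81
51 ^ 7b = 2a
6d ^ 13 = 7e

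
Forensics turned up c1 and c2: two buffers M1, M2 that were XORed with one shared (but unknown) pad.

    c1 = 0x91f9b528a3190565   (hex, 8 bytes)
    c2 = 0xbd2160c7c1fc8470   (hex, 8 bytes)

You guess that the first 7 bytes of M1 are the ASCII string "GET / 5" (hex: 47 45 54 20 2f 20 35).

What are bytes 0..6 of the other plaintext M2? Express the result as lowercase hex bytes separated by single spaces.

First, c1 ⊕ c2 = (M1 ⊕ K) ⊕ (M2 ⊕ K) = M1 ⊕ M2, so the key drops out. Then M2 = (M1 ⊕ M2) ⊕ M1 over the first 7 bytes.
byte 0: (91 ^ bd) ^ 47 = 2c ^ 47 = 6b
byte 1: (f9 ^ 21) ^ 45 = d8 ^ 45 = 9d
byte 2: (b5 ^ 60) ^ 54 = d5 ^ 54 = 81
byte 3: (28 ^ c7) ^ 20 = ef ^ 20 = cf
byte 4: (a3 ^ c1) ^ 2f = 62 ^ 2f = 4d
byte 5: (19 ^ fc) ^ 20 = e5 ^ 20 = c5
byte 6: (05 ^ 84) ^ 35 = 81 ^ 35 = b4

6b 9d 81 cf 4d c5 b4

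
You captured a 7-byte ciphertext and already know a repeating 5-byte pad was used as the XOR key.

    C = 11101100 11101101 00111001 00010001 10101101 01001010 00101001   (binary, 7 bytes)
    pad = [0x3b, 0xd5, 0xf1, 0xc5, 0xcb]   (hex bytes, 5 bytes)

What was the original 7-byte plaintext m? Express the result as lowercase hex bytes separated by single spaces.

The 5-byte key repeats, so the effective keystream is 3b d5 f1 c5 cb 3b d5.
byte 0: 11101100 xor 00111011 = 11010111
byte 1: 11101101 xor 11010101 = 00111000
byte 2: 00111001 xor 11110001 = 11001000
byte 3: 00010001 xor 11000101 = 11010100
byte 4: 10101101 xor 11001011 = 01100110
byte 5: 01001010 xor 00111011 = 01110001
byte 6: 00101001 xor 11010101 = 11111100

d7 38 c8 d4 66 71 fc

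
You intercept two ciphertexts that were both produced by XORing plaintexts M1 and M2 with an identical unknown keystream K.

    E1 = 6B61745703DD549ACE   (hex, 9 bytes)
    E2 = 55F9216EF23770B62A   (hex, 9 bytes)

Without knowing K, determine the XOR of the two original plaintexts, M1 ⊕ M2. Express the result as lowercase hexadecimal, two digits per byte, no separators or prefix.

E1 ⊕ E2 = (M1 ⊕ K) ⊕ (M2 ⊕ K) = M1 ⊕ M2 — the shared key cancels under XOR.
6b ^ 55 = 3e
61 ^ f9 = 98
74 ^ 21 = 55
57 ^ 6e = 39
03 ^ f2 = f1
dd ^ 37 = ea
54 ^ 70 = 24
9a ^ b6 = 2c
ce ^ 2a = e4

3e985539f1ea242ce4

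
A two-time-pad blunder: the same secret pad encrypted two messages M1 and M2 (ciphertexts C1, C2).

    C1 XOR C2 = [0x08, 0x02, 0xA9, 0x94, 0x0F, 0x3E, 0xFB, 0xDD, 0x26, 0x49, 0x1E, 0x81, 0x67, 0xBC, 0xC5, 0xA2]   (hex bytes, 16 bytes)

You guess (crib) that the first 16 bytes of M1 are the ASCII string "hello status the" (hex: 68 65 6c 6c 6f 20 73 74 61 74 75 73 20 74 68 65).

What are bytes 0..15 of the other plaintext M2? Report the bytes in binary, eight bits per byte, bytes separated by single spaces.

01100000 01100111 11000101 11111000 01100000 00011110 10001000 10101001 01000111 00111101 01101011 11110010 01000111 11001000 10101101 11000111

Since C1 ⊕ C2 = M1 ⊕ M2, XORing with the guessed M1 bytes yields the corresponding M2 bytes: M2 = (C1 ⊕ C2) ⊕ M1.
08 XOR 68 = 60
02 XOR 65 = 67
a9 XOR 6c = c5
94 XOR 6c = f8
0f XOR 6f = 60
3e XOR 20 = 1e
fb XOR 73 = 88
dd XOR 74 = a9
26 XOR 61 = 47
49 XOR 74 = 3d
1e XOR 75 = 6b
81 XOR 73 = f2
67 XOR 20 = 47
bc XOR 74 = c8
c5 XOR 68 = ad
a2 XOR 65 = c7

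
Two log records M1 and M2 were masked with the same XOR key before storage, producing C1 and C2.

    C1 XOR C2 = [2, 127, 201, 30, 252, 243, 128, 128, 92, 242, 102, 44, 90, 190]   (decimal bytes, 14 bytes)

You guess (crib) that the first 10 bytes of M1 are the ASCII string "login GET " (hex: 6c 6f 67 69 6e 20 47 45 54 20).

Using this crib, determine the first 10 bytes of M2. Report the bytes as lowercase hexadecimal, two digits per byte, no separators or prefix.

6e10ae7792d3c7c508d2

Since C1 ⊕ C2 = M1 ⊕ M2, XORing with the guessed M1 bytes yields the corresponding M2 bytes: M2 = (C1 ⊕ C2) ⊕ M1.
00000010 xor 01101100 = 01101110
01111111 xor 01101111 = 00010000
11001001 xor 01100111 = 10101110
00011110 xor 01101001 = 01110111
11111100 xor 01101110 = 10010010
11110011 xor 00100000 = 11010011
10000000 xor 01000111 = 11000111
10000000 xor 01000101 = 11000101
01011100 xor 01010100 = 00001000
11110010 xor 00100000 = 11010010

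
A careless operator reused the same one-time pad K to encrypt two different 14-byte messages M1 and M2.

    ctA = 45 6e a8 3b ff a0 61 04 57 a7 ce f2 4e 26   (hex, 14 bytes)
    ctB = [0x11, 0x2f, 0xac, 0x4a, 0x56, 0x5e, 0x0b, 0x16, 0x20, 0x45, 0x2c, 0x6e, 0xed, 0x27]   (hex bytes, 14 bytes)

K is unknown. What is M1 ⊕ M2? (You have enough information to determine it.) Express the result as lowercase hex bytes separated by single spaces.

54 41 04 71 a9 fe 6a 12 77 e2 e2 9c a3 01

ctA ⊕ ctB = (M1 ⊕ K) ⊕ (M2 ⊕ K) = M1 ⊕ M2 — the shared key cancels under XOR.
45 xor 11 = 54
6e xor 2f = 41
a8 xor ac = 04
3b xor 4a = 71
ff xor 56 = a9
a0 xor 5e = fe
61 xor 0b = 6a
04 xor 16 = 12
57 xor 20 = 77
a7 xor 45 = e2
ce xor 2c = e2
f2 xor 6e = 9c
4e xor ed = a3
26 xor 27 = 01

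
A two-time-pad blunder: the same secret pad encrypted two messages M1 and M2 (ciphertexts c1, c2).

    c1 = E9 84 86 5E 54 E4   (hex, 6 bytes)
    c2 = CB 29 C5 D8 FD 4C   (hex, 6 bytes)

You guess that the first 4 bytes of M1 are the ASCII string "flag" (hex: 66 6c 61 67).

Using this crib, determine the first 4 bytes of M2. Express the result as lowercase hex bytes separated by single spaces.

44 c1 22 e1

First, c1 ⊕ c2 = (M1 ⊕ K) ⊕ (M2 ⊕ K) = M1 ⊕ M2, so the key drops out. Then M2 = (M1 ⊕ M2) ⊕ M1 over the first 4 bytes.
byte 0: (e9 XOR cb) XOR 66 = 22 XOR 66 = 44
byte 1: (84 XOR 29) XOR 6c = ad XOR 6c = c1
byte 2: (86 XOR c5) XOR 61 = 43 XOR 61 = 22
byte 3: (5e XOR d8) XOR 67 = 86 XOR 67 = e1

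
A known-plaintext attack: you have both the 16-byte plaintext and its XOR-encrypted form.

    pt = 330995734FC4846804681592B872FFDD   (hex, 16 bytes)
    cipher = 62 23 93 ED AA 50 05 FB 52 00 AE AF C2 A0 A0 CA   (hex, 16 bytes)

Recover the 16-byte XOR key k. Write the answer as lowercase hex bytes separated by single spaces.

Since cipher = pt ⊕ k, XORing both sides with pt gives k = pt ⊕ cipher.
33 xor 62 = 51
09 xor 23 = 2a
95 xor 93 = 06
73 xor ed = 9e
4f xor aa = e5
c4 xor 50 = 94
84 xor 05 = 81
68 xor fb = 93
04 xor 52 = 56
68 xor 00 = 68
15 xor ae = bb
92 xor af = 3d
b8 xor c2 = 7a
72 xor a0 = d2
ff xor a0 = 5f
dd xor ca = 17

51 2a 06 9e e5 94 81 93 56 68 bb 3d 7a d2 5f 17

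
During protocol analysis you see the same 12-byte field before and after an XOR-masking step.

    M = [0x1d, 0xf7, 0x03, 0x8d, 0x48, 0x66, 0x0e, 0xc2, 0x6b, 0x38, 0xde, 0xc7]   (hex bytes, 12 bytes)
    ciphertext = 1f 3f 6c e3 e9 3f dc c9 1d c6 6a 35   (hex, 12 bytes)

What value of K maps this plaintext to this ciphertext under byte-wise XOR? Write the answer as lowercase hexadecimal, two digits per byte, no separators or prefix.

02c86f6ea159d20b76feb4f2

Since ciphertext = M ⊕ K, XORing both sides with M gives K = M ⊕ ciphertext.
1d ^ 1f = 02
f7 ^ 3f = c8
03 ^ 6c = 6f
8d ^ e3 = 6e
48 ^ e9 = a1
66 ^ 3f = 59
0e ^ dc = d2
c2 ^ c9 = 0b
6b ^ 1d = 76
38 ^ c6 = fe
de ^ 6a = b4
c7 ^ 35 = f2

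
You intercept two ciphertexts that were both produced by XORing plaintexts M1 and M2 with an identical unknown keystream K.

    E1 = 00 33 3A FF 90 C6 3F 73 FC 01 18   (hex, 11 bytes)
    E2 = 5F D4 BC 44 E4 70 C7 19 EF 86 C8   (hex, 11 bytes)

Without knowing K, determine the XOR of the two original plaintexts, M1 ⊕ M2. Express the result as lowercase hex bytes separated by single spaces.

E1 ⊕ E2 = (M1 ⊕ K) ⊕ (M2 ⊕ K) = M1 ⊕ M2 — the shared key cancels under XOR.
byte 0: 00 ^ 5f = 5f
byte 1: 33 ^ d4 = e7
byte 2: 3a ^ bc = 86
byte 3: ff ^ 44 = bb
byte 4: 90 ^ e4 = 74
byte 5: c6 ^ 70 = b6
byte 6: 3f ^ c7 = f8
byte 7: 73 ^ 19 = 6a
byte 8: fc ^ ef = 13
byte 9: 01 ^ 86 = 87
byte 10: 18 ^ c8 = d0

5f e7 86 bb 74 b6 f8 6a 13 87 d0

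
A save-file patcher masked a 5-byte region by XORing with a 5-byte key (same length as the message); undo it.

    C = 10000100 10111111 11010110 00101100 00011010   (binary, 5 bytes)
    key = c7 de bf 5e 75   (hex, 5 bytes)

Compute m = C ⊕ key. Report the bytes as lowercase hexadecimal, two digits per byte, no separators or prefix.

436169726f

XOR is its own inverse, so applying the key byte-wise gives the result directly.
10000100 XOR 11000111 = 01000011
10111111 XOR 11011110 = 01100001
11010110 XOR 10111111 = 01101001
00101100 XOR 01011110 = 01110010
00011010 XOR 01110101 = 01101111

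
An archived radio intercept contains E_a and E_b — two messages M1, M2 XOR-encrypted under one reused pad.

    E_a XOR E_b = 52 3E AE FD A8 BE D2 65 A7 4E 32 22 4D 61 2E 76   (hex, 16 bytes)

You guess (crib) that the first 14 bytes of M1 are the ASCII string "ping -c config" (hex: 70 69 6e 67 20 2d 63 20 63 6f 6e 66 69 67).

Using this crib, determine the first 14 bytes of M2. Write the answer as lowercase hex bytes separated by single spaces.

Since E_a ⊕ E_b = M1 ⊕ M2, XORing with the guessed M1 bytes yields the corresponding M2 bytes: M2 = (E_a ⊕ E_b) ⊕ M1.
52 XOR 70 = 22
3e XOR 69 = 57
ae XOR 6e = c0
fd XOR 67 = 9a
a8 XOR 20 = 88
be XOR 2d = 93
d2 XOR 63 = b1
65 XOR 20 = 45
a7 XOR 63 = c4
4e XOR 6f = 21
32 XOR 6e = 5c
22 XOR 66 = 44
4d XOR 69 = 24
61 XOR 67 = 06

22 57 c0 9a 88 93 b1 45 c4 21 5c 44 24 06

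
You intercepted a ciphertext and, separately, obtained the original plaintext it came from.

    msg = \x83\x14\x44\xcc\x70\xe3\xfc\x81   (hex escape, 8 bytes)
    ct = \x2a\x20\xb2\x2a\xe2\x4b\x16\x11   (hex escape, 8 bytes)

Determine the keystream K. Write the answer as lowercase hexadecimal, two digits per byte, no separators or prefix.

Since ct = msg ⊕ K, XORing both sides with msg gives K = msg ⊕ ct.
83 ⊕ 2a = a9
14 ⊕ 20 = 34
44 ⊕ b2 = f6
cc ⊕ 2a = e6
70 ⊕ e2 = 92
e3 ⊕ 4b = a8
fc ⊕ 16 = ea
81 ⊕ 11 = 90

a934f6e692a8ea90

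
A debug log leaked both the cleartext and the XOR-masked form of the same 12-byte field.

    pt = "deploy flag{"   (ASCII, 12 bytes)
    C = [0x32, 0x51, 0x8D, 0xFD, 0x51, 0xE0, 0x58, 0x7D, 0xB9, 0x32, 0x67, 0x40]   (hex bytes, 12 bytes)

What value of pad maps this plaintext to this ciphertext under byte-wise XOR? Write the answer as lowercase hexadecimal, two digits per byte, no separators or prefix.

5634fd913e99781bd553003b

Since C = pt ⊕ pad, XORing both sides with pt gives pad = pt ⊕ C.
64 ⊕ 32 = 56
65 ⊕ 51 = 34
70 ⊕ 8d = fd
6c ⊕ fd = 91
6f ⊕ 51 = 3e
79 ⊕ e0 = 99
20 ⊕ 58 = 78
66 ⊕ 7d = 1b
6c ⊕ b9 = d5
61 ⊕ 32 = 53
67 ⊕ 67 = 00
7b ⊕ 40 = 3b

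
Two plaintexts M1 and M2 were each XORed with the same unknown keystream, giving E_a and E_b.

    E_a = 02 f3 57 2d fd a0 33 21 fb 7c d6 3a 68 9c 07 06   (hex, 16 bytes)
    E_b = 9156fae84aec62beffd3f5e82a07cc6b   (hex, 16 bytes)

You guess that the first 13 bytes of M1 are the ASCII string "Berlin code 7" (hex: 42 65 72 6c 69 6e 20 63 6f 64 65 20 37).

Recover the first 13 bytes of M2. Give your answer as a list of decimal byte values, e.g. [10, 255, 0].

[209, 192, 223, 169, 222, 34, 113, 252, 107, 203, 70, 242, 117]

First, E_a ⊕ E_b = (M1 ⊕ K) ⊕ (M2 ⊕ K) = M1 ⊕ M2, so the key drops out. Then M2 = (M1 ⊕ M2) ⊕ M1 over the first 13 bytes.
byte 0: (02 ⊕ 91) ⊕ 42 = 93 ⊕ 42 = d1
byte 1: (f3 ⊕ 56) ⊕ 65 = a5 ⊕ 65 = c0
byte 2: (57 ⊕ fa) ⊕ 72 = ad ⊕ 72 = df
byte 3: (2d ⊕ e8) ⊕ 6c = c5 ⊕ 6c = a9
byte 4: (fd ⊕ 4a) ⊕ 69 = b7 ⊕ 69 = de
byte 5: (a0 ⊕ ec) ⊕ 6e = 4c ⊕ 6e = 22
byte 6: (33 ⊕ 62) ⊕ 20 = 51 ⊕ 20 = 71
byte 7: (21 ⊕ be) ⊕ 63 = 9f ⊕ 63 = fc
byte 8: (fb ⊕ ff) ⊕ 6f = 04 ⊕ 6f = 6b
byte 9: (7c ⊕ d3) ⊕ 64 = af ⊕ 64 = cb
byte 10: (d6 ⊕ f5) ⊕ 65 = 23 ⊕ 65 = 46
byte 11: (3a ⊕ e8) ⊕ 20 = d2 ⊕ 20 = f2
byte 12: (68 ⊕ 2a) ⊕ 37 = 42 ⊕ 37 = 75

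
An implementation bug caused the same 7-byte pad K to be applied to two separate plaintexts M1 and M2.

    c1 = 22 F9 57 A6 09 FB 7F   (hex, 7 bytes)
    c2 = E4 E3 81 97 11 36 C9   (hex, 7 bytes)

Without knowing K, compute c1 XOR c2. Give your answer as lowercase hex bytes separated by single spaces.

c6 1a d6 31 18 cd b6

c1 ⊕ c2 = (M1 ⊕ K) ⊕ (M2 ⊕ K) = M1 ⊕ M2 — the shared key cancels under XOR.
byte 0: 22 ⊕ e4 = c6
byte 1: f9 ⊕ e3 = 1a
byte 2: 57 ⊕ 81 = d6
byte 3: a6 ⊕ 97 = 31
byte 4: 09 ⊕ 11 = 18
byte 5: fb ⊕ 36 = cd
byte 6: 7f ⊕ c9 = b6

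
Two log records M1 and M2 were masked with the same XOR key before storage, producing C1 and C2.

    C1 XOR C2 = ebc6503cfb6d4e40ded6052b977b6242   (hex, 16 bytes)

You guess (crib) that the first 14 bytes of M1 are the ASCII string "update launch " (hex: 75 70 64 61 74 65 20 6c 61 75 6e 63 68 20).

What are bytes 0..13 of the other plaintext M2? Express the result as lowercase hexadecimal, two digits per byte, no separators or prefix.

Since C1 ⊕ C2 = M1 ⊕ M2, XORing with the guessed M1 bytes yields the corresponding M2 bytes: M2 = (C1 ⊕ C2) ⊕ M1.
byte 0: eb xor 75 = 9e
byte 1: c6 xor 70 = b6
byte 2: 50 xor 64 = 34
byte 3: 3c xor 61 = 5d
byte 4: fb xor 74 = 8f
byte 5: 6d xor 65 = 08
byte 6: 4e xor 20 = 6e
byte 7: 40 xor 6c = 2c
byte 8: de xor 61 = bf
byte 9: d6 xor 75 = a3
byte 10: 05 xor 6e = 6b
byte 11: 2b xor 63 = 48
byte 12: 97 xor 68 = ff
byte 13: 7b xor 20 = 5b

9eb6345d8f086e2cbfa36b48ff5b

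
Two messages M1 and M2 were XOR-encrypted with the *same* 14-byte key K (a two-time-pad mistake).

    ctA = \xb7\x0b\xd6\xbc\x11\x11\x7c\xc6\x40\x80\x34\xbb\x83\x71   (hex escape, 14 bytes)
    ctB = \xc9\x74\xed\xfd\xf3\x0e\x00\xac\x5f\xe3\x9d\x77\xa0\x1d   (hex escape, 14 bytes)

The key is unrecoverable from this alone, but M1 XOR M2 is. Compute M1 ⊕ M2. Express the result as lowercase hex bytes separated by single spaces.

7e 7f 3b 41 e2 1f 7c 6a 1f 63 a9 cc 23 6c

ctA ⊕ ctB = (M1 ⊕ K) ⊕ (M2 ⊕ K) = M1 ⊕ M2 — the shared key cancels under XOR.
b7 XOR c9 = 7e
0b XOR 74 = 7f
d6 XOR ed = 3b
bc XOR fd = 41
11 XOR f3 = e2
11 XOR 0e = 1f
7c XOR 00 = 7c
c6 XOR ac = 6a
40 XOR 5f = 1f
80 XOR e3 = 63
34 XOR 9d = a9
bb XOR 77 = cc
83 XOR a0 = 23
71 XOR 1d = 6c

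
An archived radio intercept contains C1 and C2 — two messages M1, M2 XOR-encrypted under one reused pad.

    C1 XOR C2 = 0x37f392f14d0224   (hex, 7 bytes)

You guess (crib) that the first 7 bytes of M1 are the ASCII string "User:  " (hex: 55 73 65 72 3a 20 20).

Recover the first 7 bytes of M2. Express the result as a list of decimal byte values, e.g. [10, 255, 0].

Since C1 ⊕ C2 = M1 ⊕ M2, XORing with the guessed M1 bytes yields the corresponding M2 bytes: M2 = (C1 ⊕ C2) ⊕ M1.
 55 xor  85 =  98
243 xor 115 = 128
146 xor 101 = 247
241 xor 114 = 131
 77 xor  58 = 119
  2 xor  32 =  34
 36 xor  32 =   4

[98, 128, 247, 131, 119, 34, 4]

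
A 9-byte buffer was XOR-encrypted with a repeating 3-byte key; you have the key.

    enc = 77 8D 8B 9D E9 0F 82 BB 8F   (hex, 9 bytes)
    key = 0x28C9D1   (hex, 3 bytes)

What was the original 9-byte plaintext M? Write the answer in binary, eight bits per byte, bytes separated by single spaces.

The 3-byte key repeats, so the effective keystream is 28 c9 d1 28 c9 d1 28 c9 d1.
byte 0: 77 xor 28 = 5f
byte 1: 8d xor c9 = 44
byte 2: 8b xor d1 = 5a
byte 3: 9d xor 28 = b5
byte 4: e9 xor c9 = 20
byte 5: 0f xor d1 = de
byte 6: 82 xor 28 = aa
byte 7: bb xor c9 = 72
byte 8: 8f xor d1 = 5e

01011111 01000100 01011010 10110101 00100000 11011110 10101010 01110010 01011110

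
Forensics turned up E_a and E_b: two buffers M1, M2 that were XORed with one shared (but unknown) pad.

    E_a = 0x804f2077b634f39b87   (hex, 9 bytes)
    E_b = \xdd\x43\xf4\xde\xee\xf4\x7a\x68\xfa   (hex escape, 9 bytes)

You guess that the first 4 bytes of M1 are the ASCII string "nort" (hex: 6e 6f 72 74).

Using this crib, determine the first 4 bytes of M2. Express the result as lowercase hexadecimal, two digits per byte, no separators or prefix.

3363a6dd

First, E_a ⊕ E_b = (M1 ⊕ K) ⊕ (M2 ⊕ K) = M1 ⊕ M2, so the key drops out. Then M2 = (M1 ⊕ M2) ⊕ M1 over the first 4 bytes.
byte 0: (80 ⊕ dd) ⊕ 6e = 5d ⊕ 6e = 33
byte 1: (4f ⊕ 43) ⊕ 6f = 0c ⊕ 6f = 63
byte 2: (20 ⊕ f4) ⊕ 72 = d4 ⊕ 72 = a6
byte 3: (77 ⊕ de) ⊕ 74 = a9 ⊕ 74 = dd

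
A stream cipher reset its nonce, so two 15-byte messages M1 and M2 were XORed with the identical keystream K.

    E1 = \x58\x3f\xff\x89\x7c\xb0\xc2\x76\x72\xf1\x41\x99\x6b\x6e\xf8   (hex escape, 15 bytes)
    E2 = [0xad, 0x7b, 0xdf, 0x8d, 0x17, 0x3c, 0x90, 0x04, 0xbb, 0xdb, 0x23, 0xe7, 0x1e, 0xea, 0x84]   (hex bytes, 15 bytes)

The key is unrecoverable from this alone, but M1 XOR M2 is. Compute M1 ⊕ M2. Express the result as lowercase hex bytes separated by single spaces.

f5 44 20 04 6b 8c 52 72 c9 2a 62 7e 75 84 7c

E1 ⊕ E2 = (M1 ⊕ K) ⊕ (M2 ⊕ K) = M1 ⊕ M2 — the shared key cancels under XOR.
58 xor ad = f5
3f xor 7b = 44
ff xor df = 20
89 xor 8d = 04
7c xor 17 = 6b
b0 xor 3c = 8c
c2 xor 90 = 52
76 xor 04 = 72
72 xor bb = c9
f1 xor db = 2a
41 xor 23 = 62
99 xor e7 = 7e
6b xor 1e = 75
6e xor ea = 84
f8 xor 84 = 7c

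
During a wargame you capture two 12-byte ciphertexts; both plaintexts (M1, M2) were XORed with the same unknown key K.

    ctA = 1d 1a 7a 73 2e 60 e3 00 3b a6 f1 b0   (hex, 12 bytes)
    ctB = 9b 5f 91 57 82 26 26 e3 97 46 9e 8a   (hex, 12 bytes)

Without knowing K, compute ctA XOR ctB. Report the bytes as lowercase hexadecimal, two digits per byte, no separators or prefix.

ctA ⊕ ctB = (M1 ⊕ K) ⊕ (M2 ⊕ K) = M1 ⊕ M2 — the shared key cancels under XOR.
 29 ^ 155 = 134
 26 ^  95 =  69
122 ^ 145 = 235
115 ^  87 =  36
 46 ^ 130 = 172
 96 ^  38 =  70
227 ^  38 = 197
  0 ^ 227 = 227
 59 ^ 151 = 172
166 ^  70 = 224
241 ^ 158 = 111
176 ^ 138 =  58

8645eb24ac46c5e3ace06f3a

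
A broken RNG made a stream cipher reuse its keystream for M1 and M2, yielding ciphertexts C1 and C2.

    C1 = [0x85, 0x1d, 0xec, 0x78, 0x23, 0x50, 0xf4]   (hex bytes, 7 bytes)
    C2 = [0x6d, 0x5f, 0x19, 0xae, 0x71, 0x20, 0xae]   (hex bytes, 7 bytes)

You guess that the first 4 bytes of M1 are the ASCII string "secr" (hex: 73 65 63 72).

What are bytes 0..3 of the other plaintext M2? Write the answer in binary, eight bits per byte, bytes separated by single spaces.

First, C1 ⊕ C2 = (M1 ⊕ K) ⊕ (M2 ⊕ K) = M1 ⊕ M2, so the key drops out. Then M2 = (M1 ⊕ M2) ⊕ M1 over the first 4 bytes.
byte 0: (85 ⊕ 6d) ⊕ 73 = e8 ⊕ 73 = 9b
byte 1: (1d ⊕ 5f) ⊕ 65 = 42 ⊕ 65 = 27
byte 2: (ec ⊕ 19) ⊕ 63 = f5 ⊕ 63 = 96
byte 3: (78 ⊕ ae) ⊕ 72 = d6 ⊕ 72 = a4

10011011 00100111 10010110 10100100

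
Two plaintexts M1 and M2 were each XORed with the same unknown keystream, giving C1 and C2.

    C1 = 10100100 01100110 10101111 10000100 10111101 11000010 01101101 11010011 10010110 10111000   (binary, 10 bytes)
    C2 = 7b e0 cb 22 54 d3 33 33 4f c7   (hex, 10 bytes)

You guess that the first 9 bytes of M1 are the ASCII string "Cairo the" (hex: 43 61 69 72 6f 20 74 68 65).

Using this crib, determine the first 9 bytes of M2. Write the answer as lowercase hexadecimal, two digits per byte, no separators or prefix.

9ce70dd486312a88bc

First, C1 ⊕ C2 = (M1 ⊕ K) ⊕ (M2 ⊕ K) = M1 ⊕ M2, so the key drops out. Then M2 = (M1 ⊕ M2) ⊕ M1 over the first 9 bytes.
byte 0: (a4 XOR 7b) XOR 43 = df XOR 43 = 9c
byte 1: (66 XOR e0) XOR 61 = 86 XOR 61 = e7
byte 2: (af XOR cb) XOR 69 = 64 XOR 69 = 0d
byte 3: (84 XOR 22) XOR 72 = a6 XOR 72 = d4
byte 4: (bd XOR 54) XOR 6f = e9 XOR 6f = 86
byte 5: (c2 XOR d3) XOR 20 = 11 XOR 20 = 31
byte 6: (6d XOR 33) XOR 74 = 5e XOR 74 = 2a
byte 7: (d3 XOR 33) XOR 68 = e0 XOR 68 = 88
byte 8: (96 XOR 4f) XOR 65 = d9 XOR 65 = bc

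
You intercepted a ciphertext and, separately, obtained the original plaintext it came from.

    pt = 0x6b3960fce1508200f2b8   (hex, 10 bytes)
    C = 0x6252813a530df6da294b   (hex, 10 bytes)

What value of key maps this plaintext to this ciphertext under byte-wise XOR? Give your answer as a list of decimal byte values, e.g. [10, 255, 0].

Since C = pt ⊕ key, XORing both sides with pt gives key = pt ⊕ C.
6b XOR 62 = 09
39 XOR 52 = 6b
60 XOR 81 = e1
fc XOR 3a = c6
e1 XOR 53 = b2
50 XOR 0d = 5d
82 XOR f6 = 74
00 XOR da = da
f2 XOR 29 = db
b8 XOR 4b = f3

[9, 107, 225, 198, 178, 93, 116, 218, 219, 243]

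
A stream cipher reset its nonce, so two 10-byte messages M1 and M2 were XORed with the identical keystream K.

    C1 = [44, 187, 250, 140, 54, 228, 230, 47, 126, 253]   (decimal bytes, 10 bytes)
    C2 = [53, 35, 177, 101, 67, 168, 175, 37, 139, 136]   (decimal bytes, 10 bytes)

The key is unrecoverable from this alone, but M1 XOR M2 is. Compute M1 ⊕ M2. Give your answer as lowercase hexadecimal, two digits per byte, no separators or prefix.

19984be9754c490af575

C1 ⊕ C2 = (M1 ⊕ K) ⊕ (M2 ⊕ K) = M1 ⊕ M2 — the shared key cancels under XOR.
00101100 ⊕ 00110101 = 00011001
10111011 ⊕ 00100011 = 10011000
11111010 ⊕ 10110001 = 01001011
10001100 ⊕ 01100101 = 11101001
00110110 ⊕ 01000011 = 01110101
11100100 ⊕ 10101000 = 01001100
11100110 ⊕ 10101111 = 01001001
00101111 ⊕ 00100101 = 00001010
01111110 ⊕ 10001011 = 11110101
11111101 ⊕ 10001000 = 01110101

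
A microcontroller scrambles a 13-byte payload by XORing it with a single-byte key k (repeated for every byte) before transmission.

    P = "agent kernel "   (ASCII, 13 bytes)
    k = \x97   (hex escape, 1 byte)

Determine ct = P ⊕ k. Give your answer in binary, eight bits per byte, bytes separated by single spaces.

11110110 11110000 11110010 11111001 11100011 10110111 11111100 11110010 11100101 11111001 11110010 11111011 10110111

The 1-byte key repeats, so the effective keystream is 97 97 97 97 97 97 97 97 97 97 97 97 97.
byte 0: 01100001 xor 10010111 = 11110110
byte 1: 01100111 xor 10010111 = 11110000
byte 2: 01100101 xor 10010111 = 11110010
byte 3: 01101110 xor 10010111 = 11111001
byte 4: 01110100 xor 10010111 = 11100011
byte 5: 00100000 xor 10010111 = 10110111
byte 6: 01101011 xor 10010111 = 11111100
byte 7: 01100101 xor 10010111 = 11110010
byte 8: 01110010 xor 10010111 = 11100101
byte 9: 01101110 xor 10010111 = 11111001
byte 10: 01100101 xor 10010111 = 11110010
byte 11: 01101100 xor 10010111 = 11111011
byte 12: 00100000 xor 10010111 = 10110111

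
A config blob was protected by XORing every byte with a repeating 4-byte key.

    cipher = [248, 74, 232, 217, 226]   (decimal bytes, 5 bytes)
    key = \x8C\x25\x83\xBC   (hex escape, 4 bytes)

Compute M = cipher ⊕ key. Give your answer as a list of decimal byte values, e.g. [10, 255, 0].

[116, 111, 107, 101, 110]

The 4-byte key repeats, so the effective keystream is 8c 25 83 bc 8c.
byte 0: 11111000 xor 10001100 = 01110100
byte 1: 01001010 xor 00100101 = 01101111
byte 2: 11101000 xor 10000011 = 01101011
byte 3: 11011001 xor 10111100 = 01100101
byte 4: 11100010 xor 10001100 = 01101110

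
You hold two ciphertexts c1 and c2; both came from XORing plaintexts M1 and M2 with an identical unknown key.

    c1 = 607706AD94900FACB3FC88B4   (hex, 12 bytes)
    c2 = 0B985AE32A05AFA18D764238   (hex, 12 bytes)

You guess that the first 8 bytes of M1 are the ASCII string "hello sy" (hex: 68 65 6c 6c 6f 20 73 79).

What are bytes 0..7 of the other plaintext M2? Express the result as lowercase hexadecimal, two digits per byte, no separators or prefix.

038a3022d1b5d374

First, c1 ⊕ c2 = (M1 ⊕ K) ⊕ (M2 ⊕ K) = M1 ⊕ M2, so the key drops out. Then M2 = (M1 ⊕ M2) ⊕ M1 over the first 8 bytes.
byte 0: (60 XOR 0b) XOR 68 = 6b XOR 68 = 03
byte 1: (77 XOR 98) XOR 65 = ef XOR 65 = 8a
byte 2: (06 XOR 5a) XOR 6c = 5c XOR 6c = 30
byte 3: (ad XOR e3) XOR 6c = 4e XOR 6c = 22
byte 4: (94 XOR 2a) XOR 6f = be XOR 6f = d1
byte 5: (90 XOR 05) XOR 20 = 95 XOR 20 = b5
byte 6: (0f XOR af) XOR 73 = a0 XOR 73 = d3
byte 7: (ac XOR a1) XOR 79 = 0d XOR 79 = 74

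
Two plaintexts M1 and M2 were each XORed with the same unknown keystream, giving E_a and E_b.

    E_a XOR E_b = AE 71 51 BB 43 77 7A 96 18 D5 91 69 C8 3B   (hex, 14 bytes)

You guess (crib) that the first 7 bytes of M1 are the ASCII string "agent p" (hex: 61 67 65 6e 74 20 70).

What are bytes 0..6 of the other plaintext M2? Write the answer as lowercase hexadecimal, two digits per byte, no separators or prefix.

Since E_a ⊕ E_b = M1 ⊕ M2, XORing with the guessed M1 bytes yields the corresponding M2 bytes: M2 = (E_a ⊕ E_b) ⊕ M1.
ae ^ 61 = cf
71 ^ 67 = 16
51 ^ 65 = 34
bb ^ 6e = d5
43 ^ 74 = 37
77 ^ 20 = 57
7a ^ 70 = 0a

cf1634d537570a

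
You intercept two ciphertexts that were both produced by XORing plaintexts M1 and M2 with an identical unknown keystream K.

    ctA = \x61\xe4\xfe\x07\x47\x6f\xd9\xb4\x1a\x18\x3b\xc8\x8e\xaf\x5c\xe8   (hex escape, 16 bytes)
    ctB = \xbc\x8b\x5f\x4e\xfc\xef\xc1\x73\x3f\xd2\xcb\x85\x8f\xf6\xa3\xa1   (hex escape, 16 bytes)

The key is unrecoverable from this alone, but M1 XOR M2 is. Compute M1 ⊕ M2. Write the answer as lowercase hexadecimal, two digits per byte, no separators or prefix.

ctA ⊕ ctB = (M1 ⊕ K) ⊕ (M2 ⊕ K) = M1 ⊕ M2 — the shared key cancels under XOR.
61 ^ bc = dd
e4 ^ 8b = 6f
fe ^ 5f = a1
07 ^ 4e = 49
47 ^ fc = bb
6f ^ ef = 80
d9 ^ c1 = 18
b4 ^ 73 = c7
1a ^ 3f = 25
18 ^ d2 = ca
3b ^ cb = f0
c8 ^ 85 = 4d
8e ^ 8f = 01
af ^ f6 = 59
5c ^ a3 = ff
e8 ^ a1 = 49

dd6fa149bb8018c725caf04d0159ff49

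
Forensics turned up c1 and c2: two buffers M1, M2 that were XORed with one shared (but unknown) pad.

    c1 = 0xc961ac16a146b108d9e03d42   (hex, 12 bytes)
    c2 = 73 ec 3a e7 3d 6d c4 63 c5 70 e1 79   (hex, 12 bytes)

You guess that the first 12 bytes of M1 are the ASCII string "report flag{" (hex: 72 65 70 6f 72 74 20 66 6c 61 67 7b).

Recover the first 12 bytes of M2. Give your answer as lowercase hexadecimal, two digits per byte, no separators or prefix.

First, c1 ⊕ c2 = (M1 ⊕ K) ⊕ (M2 ⊕ K) = M1 ⊕ M2, so the key drops out. Then M2 = (M1 ⊕ M2) ⊕ M1 over the first 12 bytes.
byte 0: (c9 ^ 73) ^ 72 = ba ^ 72 = c8
byte 1: (61 ^ ec) ^ 65 = 8d ^ 65 = e8
byte 2: (ac ^ 3a) ^ 70 = 96 ^ 70 = e6
byte 3: (16 ^ e7) ^ 6f = f1 ^ 6f = 9e
byte 4: (a1 ^ 3d) ^ 72 = 9c ^ 72 = ee
byte 5: (46 ^ 6d) ^ 74 = 2b ^ 74 = 5f
byte 6: (b1 ^ c4) ^ 20 = 75 ^ 20 = 55
byte 7: (08 ^ 63) ^ 66 = 6b ^ 66 = 0d
byte 8: (d9 ^ c5) ^ 6c = 1c ^ 6c = 70
byte 9: (e0 ^ 70) ^ 61 = 90 ^ 61 = f1
byte 10: (3d ^ e1) ^ 67 = dc ^ 67 = bb
byte 11: (42 ^ 79) ^ 7b = 3b ^ 7b = 40

c8e8e69eee5f550d70f1bb40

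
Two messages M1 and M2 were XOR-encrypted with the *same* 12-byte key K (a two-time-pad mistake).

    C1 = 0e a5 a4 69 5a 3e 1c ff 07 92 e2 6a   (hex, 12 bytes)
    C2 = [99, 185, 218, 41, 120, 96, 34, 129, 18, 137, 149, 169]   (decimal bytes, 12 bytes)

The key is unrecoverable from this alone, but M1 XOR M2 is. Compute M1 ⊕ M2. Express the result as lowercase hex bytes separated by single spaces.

6d 1c 7e 40 22 5e 3e 7e 15 1b 77 c3

C1 ⊕ C2 = (M1 ⊕ K) ⊕ (M2 ⊕ K) = M1 ⊕ M2 — the shared key cancels under XOR.
byte 0:  14 xor  99 = 109
byte 1: 165 xor 185 =  28
byte 2: 164 xor 218 = 126
byte 3: 105 xor  41 =  64
byte 4:  90 xor 120 =  34
byte 5:  62 xor  96 =  94
byte 6:  28 xor  34 =  62
byte 7: 255 xor 129 = 126
byte 8:   7 xor  18 =  21
byte 9: 146 xor 137 =  27
byte 10: 226 xor 149 = 119
byte 11: 106 xor 169 = 195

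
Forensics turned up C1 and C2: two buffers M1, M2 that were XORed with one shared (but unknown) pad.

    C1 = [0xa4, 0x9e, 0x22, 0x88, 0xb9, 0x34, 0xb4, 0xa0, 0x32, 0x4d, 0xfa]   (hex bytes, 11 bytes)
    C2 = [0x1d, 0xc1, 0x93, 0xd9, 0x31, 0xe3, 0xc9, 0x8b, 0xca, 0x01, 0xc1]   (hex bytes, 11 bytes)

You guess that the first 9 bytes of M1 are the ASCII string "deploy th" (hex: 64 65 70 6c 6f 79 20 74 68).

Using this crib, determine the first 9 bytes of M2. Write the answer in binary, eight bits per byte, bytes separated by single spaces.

First, C1 ⊕ C2 = (M1 ⊕ K) ⊕ (M2 ⊕ K) = M1 ⊕ M2, so the key drops out. Then M2 = (M1 ⊕ M2) ⊕ M1 over the first 9 bytes.
byte 0: (a4 ^ 1d) ^ 64 = b9 ^ 64 = dd
byte 1: (9e ^ c1) ^ 65 = 5f ^ 65 = 3a
byte 2: (22 ^ 93) ^ 70 = b1 ^ 70 = c1
byte 3: (88 ^ d9) ^ 6c = 51 ^ 6c = 3d
byte 4: (b9 ^ 31) ^ 6f = 88 ^ 6f = e7
byte 5: (34 ^ e3) ^ 79 = d7 ^ 79 = ae
byte 6: (b4 ^ c9) ^ 20 = 7d ^ 20 = 5d
byte 7: (a0 ^ 8b) ^ 74 = 2b ^ 74 = 5f
byte 8: (32 ^ ca) ^ 68 = f8 ^ 68 = 90

11011101 00111010 11000001 00111101 11100111 10101110 01011101 01011111 10010000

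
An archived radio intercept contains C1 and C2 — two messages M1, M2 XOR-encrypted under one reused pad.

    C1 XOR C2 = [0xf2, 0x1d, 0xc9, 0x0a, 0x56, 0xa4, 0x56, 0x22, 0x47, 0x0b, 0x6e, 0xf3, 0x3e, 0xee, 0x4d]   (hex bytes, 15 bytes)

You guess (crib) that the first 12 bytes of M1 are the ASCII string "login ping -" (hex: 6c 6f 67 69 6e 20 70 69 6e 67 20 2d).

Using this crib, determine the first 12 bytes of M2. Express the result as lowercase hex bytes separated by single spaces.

9e 72 ae 63 38 84 26 4b 29 6c 4e de

Since C1 ⊕ C2 = M1 ⊕ M2, XORing with the guessed M1 bytes yields the corresponding M2 bytes: M2 = (C1 ⊕ C2) ⊕ M1.
11110010 ⊕ 01101100 = 10011110
00011101 ⊕ 01101111 = 01110010
11001001 ⊕ 01100111 = 10101110
00001010 ⊕ 01101001 = 01100011
01010110 ⊕ 01101110 = 00111000
10100100 ⊕ 00100000 = 10000100
01010110 ⊕ 01110000 = 00100110
00100010 ⊕ 01101001 = 01001011
01000111 ⊕ 01101110 = 00101001
00001011 ⊕ 01100111 = 01101100
01101110 ⊕ 00100000 = 01001110
11110011 ⊕ 00101101 = 11011110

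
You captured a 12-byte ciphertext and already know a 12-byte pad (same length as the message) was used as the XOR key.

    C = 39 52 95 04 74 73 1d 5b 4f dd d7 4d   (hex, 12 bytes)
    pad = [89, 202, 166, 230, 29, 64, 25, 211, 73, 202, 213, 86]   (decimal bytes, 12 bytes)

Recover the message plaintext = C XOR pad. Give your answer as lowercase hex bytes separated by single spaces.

XOR is its own inverse, so applying the key byte-wise gives the result directly.
39 ⊕ 59 = 60
52 ⊕ ca = 98
95 ⊕ a6 = 33
04 ⊕ e6 = e2
74 ⊕ 1d = 69
73 ⊕ 40 = 33
1d ⊕ 19 = 04
5b ⊕ d3 = 88
4f ⊕ 49 = 06
dd ⊕ ca = 17
d7 ⊕ d5 = 02
4d ⊕ 56 = 1b

60 98 33 e2 69 33 04 88 06 17 02 1b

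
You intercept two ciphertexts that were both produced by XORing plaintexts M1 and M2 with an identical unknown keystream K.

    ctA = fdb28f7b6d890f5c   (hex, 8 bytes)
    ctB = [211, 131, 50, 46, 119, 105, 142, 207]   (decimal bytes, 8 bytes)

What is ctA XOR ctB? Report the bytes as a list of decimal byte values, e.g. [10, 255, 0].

ctA ⊕ ctB = (M1 ⊕ K) ⊕ (M2 ⊕ K) = M1 ⊕ M2 — the shared key cancels under XOR.
fd ^ d3 = 2e
b2 ^ 83 = 31
8f ^ 32 = bd
7b ^ 2e = 55
6d ^ 77 = 1a
89 ^ 69 = e0
0f ^ 8e = 81
5c ^ cf = 93

[46, 49, 189, 85, 26, 224, 129, 147]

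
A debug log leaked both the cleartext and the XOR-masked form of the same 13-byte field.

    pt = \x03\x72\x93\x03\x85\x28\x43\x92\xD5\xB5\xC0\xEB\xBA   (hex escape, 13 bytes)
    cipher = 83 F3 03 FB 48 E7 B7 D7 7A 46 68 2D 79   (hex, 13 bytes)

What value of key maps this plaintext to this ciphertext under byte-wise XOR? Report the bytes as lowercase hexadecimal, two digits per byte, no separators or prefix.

808190f8cdcff445aff3a8c6c3

Since cipher = pt ⊕ key, XORing both sides with pt gives key = pt ⊕ cipher.
03 ^ 83 = 80
72 ^ f3 = 81
93 ^ 03 = 90
03 ^ fb = f8
85 ^ 48 = cd
28 ^ e7 = cf
43 ^ b7 = f4
92 ^ d7 = 45
d5 ^ 7a = af
b5 ^ 46 = f3
c0 ^ 68 = a8
eb ^ 2d = c6
ba ^ 79 = c3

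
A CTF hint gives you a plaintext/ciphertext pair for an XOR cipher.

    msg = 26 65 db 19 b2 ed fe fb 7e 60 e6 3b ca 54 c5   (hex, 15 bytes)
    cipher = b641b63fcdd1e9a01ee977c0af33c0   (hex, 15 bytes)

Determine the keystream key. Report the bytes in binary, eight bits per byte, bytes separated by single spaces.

Since cipher = msg ⊕ key, XORing both sides with msg gives key = msg ⊕ cipher.
26 ^ b6 = 90
65 ^ 41 = 24
db ^ b6 = 6d
19 ^ 3f = 26
b2 ^ cd = 7f
ed ^ d1 = 3c
fe ^ e9 = 17
fb ^ a0 = 5b
7e ^ 1e = 60
60 ^ e9 = 89
e6 ^ 77 = 91
3b ^ c0 = fb
ca ^ af = 65
54 ^ 33 = 67
c5 ^ c0 = 05

10010000 00100100 01101101 00100110 01111111 00111100 00010111 01011011 01100000 10001001 10010001 11111011 01100101 01100111 00000101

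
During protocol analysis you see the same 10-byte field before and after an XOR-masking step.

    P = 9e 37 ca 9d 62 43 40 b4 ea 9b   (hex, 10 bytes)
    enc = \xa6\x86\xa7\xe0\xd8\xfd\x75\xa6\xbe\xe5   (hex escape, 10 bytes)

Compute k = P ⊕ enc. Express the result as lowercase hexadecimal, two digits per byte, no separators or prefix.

Since enc = P ⊕ k, XORing both sides with P gives k = P ⊕ enc.
byte 0: 158 ^ 166 =  56
byte 1:  55 ^ 134 = 177
byte 2: 202 ^ 167 = 109
byte 3: 157 ^ 224 = 125
byte 4:  98 ^ 216 = 186
byte 5:  67 ^ 253 = 190
byte 6:  64 ^ 117 =  53
byte 7: 180 ^ 166 =  18
byte 8: 234 ^ 190 =  84
byte 9: 155 ^ 229 = 126

38b16d7dbabe3512547e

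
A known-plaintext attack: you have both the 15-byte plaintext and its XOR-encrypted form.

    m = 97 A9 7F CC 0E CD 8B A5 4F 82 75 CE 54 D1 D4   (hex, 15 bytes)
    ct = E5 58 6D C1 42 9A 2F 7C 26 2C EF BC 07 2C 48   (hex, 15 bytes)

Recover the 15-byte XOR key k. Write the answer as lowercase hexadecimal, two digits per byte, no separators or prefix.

Since ct = m ⊕ k, XORing both sides with m gives k = m ⊕ ct.
97 xor e5 = 72
a9 xor 58 = f1
7f xor 6d = 12
cc xor c1 = 0d
0e xor 42 = 4c
cd xor 9a = 57
8b xor 2f = a4
a5 xor 7c = d9
4f xor 26 = 69
82 xor 2c = ae
75 xor ef = 9a
ce xor bc = 72
54 xor 07 = 53
d1 xor 2c = fd
d4 xor 48 = 9c

72f1120d4c57a4d969ae9a7253fd9c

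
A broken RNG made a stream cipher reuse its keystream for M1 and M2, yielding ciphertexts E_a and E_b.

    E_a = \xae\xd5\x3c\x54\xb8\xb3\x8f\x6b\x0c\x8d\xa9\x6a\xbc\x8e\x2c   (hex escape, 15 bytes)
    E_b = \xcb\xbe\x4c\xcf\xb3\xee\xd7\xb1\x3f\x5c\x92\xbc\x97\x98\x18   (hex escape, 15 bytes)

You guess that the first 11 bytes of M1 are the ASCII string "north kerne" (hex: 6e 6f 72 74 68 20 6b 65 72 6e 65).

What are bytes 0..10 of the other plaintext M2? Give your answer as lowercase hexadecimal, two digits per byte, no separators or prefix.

0b0402ef637d33bf41bf5e

First, E_a ⊕ E_b = (M1 ⊕ K) ⊕ (M2 ⊕ K) = M1 ⊕ M2, so the key drops out. Then M2 = (M1 ⊕ M2) ⊕ M1 over the first 11 bytes.
byte 0: (ae ^ cb) ^ 6e = 65 ^ 6e = 0b
byte 1: (d5 ^ be) ^ 6f = 6b ^ 6f = 04
byte 2: (3c ^ 4c) ^ 72 = 70 ^ 72 = 02
byte 3: (54 ^ cf) ^ 74 = 9b ^ 74 = ef
byte 4: (b8 ^ b3) ^ 68 = 0b ^ 68 = 63
byte 5: (b3 ^ ee) ^ 20 = 5d ^ 20 = 7d
byte 6: (8f ^ d7) ^ 6b = 58 ^ 6b = 33
byte 7: (6b ^ b1) ^ 65 = da ^ 65 = bf
byte 8: (0c ^ 3f) ^ 72 = 33 ^ 72 = 41
byte 9: (8d ^ 5c) ^ 6e = d1 ^ 6e = bf
byte 10: (a9 ^ 92) ^ 65 = 3b ^ 65 = 5e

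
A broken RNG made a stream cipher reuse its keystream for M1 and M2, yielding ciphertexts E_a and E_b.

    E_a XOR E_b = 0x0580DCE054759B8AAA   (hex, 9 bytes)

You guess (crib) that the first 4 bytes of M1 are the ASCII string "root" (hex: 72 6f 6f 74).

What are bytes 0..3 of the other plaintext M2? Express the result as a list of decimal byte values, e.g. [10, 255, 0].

[119, 239, 179, 148]

Since E_a ⊕ E_b = M1 ⊕ M2, XORing with the guessed M1 bytes yields the corresponding M2 bytes: M2 = (E_a ⊕ E_b) ⊕ M1.
00000101 ⊕ 01110010 = 01110111
10000000 ⊕ 01101111 = 11101111
11011100 ⊕ 01101111 = 10110011
11100000 ⊕ 01110100 = 10010100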